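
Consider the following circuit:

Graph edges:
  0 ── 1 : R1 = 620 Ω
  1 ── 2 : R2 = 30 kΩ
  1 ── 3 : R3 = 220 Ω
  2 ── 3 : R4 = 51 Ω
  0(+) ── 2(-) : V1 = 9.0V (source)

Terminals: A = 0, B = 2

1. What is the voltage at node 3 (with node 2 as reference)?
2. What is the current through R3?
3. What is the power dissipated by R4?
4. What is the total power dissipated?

Nodal analysis, taking node 2 as the 0 V reference.
Source V1 fixes V_0 = 9 V.
KCL at each unknown node (sum of currents leaving = 0; resistances in Ω):
  Node 1: (V_1 - 9)/620 + (V_1 - 0)/30000 + (V_1 - V_3)/220 = 0
  Node 3: (V_3 - V_1)/220 + (V_3 - 0)/51 = 0
Collecting terms (coefficients in siemens):
  0.006192·V_1 - 0.004545·V_3 = 0.01452
  0.02415·V_3 - 0.004545·V_1 = 0
Determinant D = (0.006192)(0.02415) - (-0.004545)(-0.004545) = 0.0001289
V_1 = [(0.01452)(0.02415) - (-0.004545)(0)]/D = 2.72 V
V_3 = [(0.006192)(0) - (0.01452)(-0.004545)]/D = 0.5119 V
Part 1:
  Read off the nodal solution: V_3 = 0.5119 V
Part 2:
  I_R3 = (V_1 - V_3)/R3 = (2.72 - 0.5119)/220 = 0.01004 A
  Magnitude: I_R3 = 0.01004 A
Part 3:
  I_R4 = (V_2 - V_3)/R4 = (0 - 0.5119)/51 = -0.01004 A
  P_R4 = I_R4² × R4 = (-0.01004)² × 51 = 0.005139 W
Part 4:
  Power in each resistor, P = (ΔV)²/R:
    P_R1 = (9 - 2.72)²/620 = 0.0636 W
    P_R2 = (2.72 - 0)²/30000 = 0.0002467 W
    P_R3 = (2.72 - 0.5119)²/220 = 0.02217 W
    P_R4 = (0 - 0.5119)²/51 = 0.005139 W
  P_total = P_R1 + P_R2 + P_R3 + P_R4 = 0.09116 W

Final answers:
1. V_3 = 0.5119 V
2. I_R3 = 0.01004 A
3. P_R4 = 0.005139 W
4. P_total = 0.09116 W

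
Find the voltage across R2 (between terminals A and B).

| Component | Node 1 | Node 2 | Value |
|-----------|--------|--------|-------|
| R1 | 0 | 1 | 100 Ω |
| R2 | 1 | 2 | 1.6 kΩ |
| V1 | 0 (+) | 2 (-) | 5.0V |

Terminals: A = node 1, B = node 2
R1 and R2 are in series across V1 (node 0 → node 1 → node 2), and the output A–B is taken across R2, so this is a voltage divider.
Series current: I = V1/(R1 + R2) = 5/(100 + 1600) = 5/1700 = 0.002941 A
V_R2 = I × R2 = V1 × R2/(R1 + R2) = 5 × 1600/1700 = 4.706 V

Final answer: 4.706 V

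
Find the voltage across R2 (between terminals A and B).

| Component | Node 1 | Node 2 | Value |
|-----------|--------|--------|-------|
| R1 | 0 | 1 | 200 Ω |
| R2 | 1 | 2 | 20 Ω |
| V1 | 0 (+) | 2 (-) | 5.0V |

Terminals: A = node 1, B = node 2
R1 and R2 are in series across V1 (node 0 → node 1 → node 2), and the output A–B is taken across R2, so this is a voltage divider.
Series current: I = V1/(R1 + R2) = 5/(200 + 20) = 5/220 = 0.02273 A
V_R2 = I × R2 = V1 × R2/(R1 + R2) = 5 × 20/220 = 0.4545 V

Final answer: 0.4545 V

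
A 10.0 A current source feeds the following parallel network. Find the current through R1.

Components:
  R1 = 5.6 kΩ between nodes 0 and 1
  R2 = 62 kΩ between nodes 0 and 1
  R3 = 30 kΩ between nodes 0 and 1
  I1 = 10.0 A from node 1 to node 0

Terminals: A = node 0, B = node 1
All resistors sit directly between nodes 0 and 1, so they are in parallel and share one voltage V; the full source current 10 A splits among them.
1/R_par = 1/5600 + 1/62000 + 1/30000 = 0.000228 S  =>  R_par = 4385 Ω
V = I × R_par = 10 × 4385 = 43850 V
I_R1 = V/R1 = 43850/5600 = 7.831 A

Final answer: 7.831 A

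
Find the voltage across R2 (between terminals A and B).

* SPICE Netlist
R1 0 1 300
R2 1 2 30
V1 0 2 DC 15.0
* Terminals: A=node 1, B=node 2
R1 and R2 are in series across V1 (node 0 → node 1 → node 2), and the output A–B is taken across R2, so this is a voltage divider.
Series current: I = V1/(R1 + R2) = 15/(300 + 30) = 15/330 = 0.04545 A
V_R2 = I × R2 = V1 × R2/(R1 + R2) = 15 × 30/330 = 1.364 V

Final answer: 1.364 V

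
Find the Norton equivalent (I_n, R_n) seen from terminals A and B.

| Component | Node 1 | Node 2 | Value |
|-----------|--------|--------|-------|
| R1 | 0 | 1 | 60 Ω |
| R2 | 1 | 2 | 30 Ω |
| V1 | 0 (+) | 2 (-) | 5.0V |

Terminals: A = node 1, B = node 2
Find the Thévenin equivalent first; then I_n = V_th/R_th and R_n = R_th.
Step 1 — V_th is the open-circuit voltage V_A - V_B (nothing connected across the terminals).
Nodal analysis, taking node 2 as the 0 V reference.
Source V1 fixes V_0 = 5 V.
KCL at each unknown node (sum of currents leaving = 0; resistances in Ω):
  Node 1: (V_1 - 5)/60 + (V_1 - 0)/30 = 0
Collecting terms: 0.05 × V_1 = 0.08333  =>  V_1 = 1.667 V
V_th = V_1 - V_2 = 1.667 - 0 = 1.667 V
Step 2 — R_th: zero the source — replace V1 by a short circuit (node 2 merges into node 0) — and find the resistance seen between A (node 1) and B (node 0).
Reduce the network between node 1 (A) and node 0 (B) by series/parallel combination:
  Rp1 = R1 ‖ R2 (parallel, both between nodes 0 and 1) = 1/(1/60 + 1/30) = 20 Ω
R_th = 20 Ω
I_n = V_th/R_th = 1.667/20 = 0.08333 A, and R_n = R_th = 20 Ω

Final answer: I_n = 0.08333 A, R_n = 20 Ω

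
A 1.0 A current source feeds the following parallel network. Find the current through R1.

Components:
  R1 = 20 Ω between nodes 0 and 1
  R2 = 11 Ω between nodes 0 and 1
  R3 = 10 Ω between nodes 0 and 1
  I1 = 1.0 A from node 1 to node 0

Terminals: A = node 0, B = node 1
All resistors sit directly between nodes 0 and 1, so they are in parallel and share one voltage V; the full source current 1 A splits among them.
1/R_par = 1/20 + 1/11 + 1/10 = 0.2409 S  =>  R_par = 4.151 Ω
V = I × R_par = 1 × 4.151 = 4.151 V
I_R1 = V/R1 = 4.151/20 = 0.2075 A

Final answer: 0.2075 A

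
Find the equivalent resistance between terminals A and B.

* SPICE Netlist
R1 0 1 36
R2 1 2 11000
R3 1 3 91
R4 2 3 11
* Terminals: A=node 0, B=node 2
Reduce the network between node 0 (A) and node 2 (B) by series/parallel combination:
  Rs1 = R3 + R4 (series, joined only at node 3) = 91 + 11 = 102 Ω
  Rp1 = R2 ‖ Rs1 (parallel, both between nodes 1 and 2) = 1/(1/11000 + 1/102) = 101.1 Ω
  Rs2 = R1 + Rp1 (series, joined only at node 1) = 36 + 101.1 = 137.1 Ω
R_eq = 137.1 Ω

Final answer: 137.1 Ω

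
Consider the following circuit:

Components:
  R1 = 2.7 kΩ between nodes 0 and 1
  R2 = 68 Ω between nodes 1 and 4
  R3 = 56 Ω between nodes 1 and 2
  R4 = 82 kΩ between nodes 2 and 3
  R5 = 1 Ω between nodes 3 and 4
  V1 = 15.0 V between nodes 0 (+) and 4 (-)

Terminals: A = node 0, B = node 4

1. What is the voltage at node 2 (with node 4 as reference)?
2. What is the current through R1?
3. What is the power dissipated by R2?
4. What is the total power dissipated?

Nodal analysis, taking node 4 as the 0 V reference.
Source V1 fixes V_0 = 15 V.
KCL at each unknown node (sum of currents leaving = 0; resistances in Ω):
  Node 1: (V_1 - 15)/2700 + (V_1 - 0)/68 + (V_1 - V_2)/56 = 0
  Node 2: (V_2 - V_1)/56 + (V_2 - V_3)/82000 = 0
  Node 3: (V_3 - V_2)/82000 + (V_3 - 0)/1 = 0
Collecting terms (coefficients in siemens):
  0.03293·V_1 - 0.01786·V_2 = 0.005556
  0.01787·V_2 - 0.01786·V_1 - 0.0000122·V_3 = 0
  1·V_3 - 0.0000122·V_2 = 0
Solving these 3 simultaneous equations (Gaussian elimination) gives:
  V_1 = 0.3682 V, V_2 = 0.3679 V, V_3 = 0.000004487 V
Part 1:
  Read off the nodal solution: V_2 = 0.3679 V
Part 2:
  I_R1 = (V_0 - V_1)/R1 = (15 - 0.3682)/2700 = 0.005419 A
  Magnitude: I_R1 = 0.005419 A
Part 3:
  I_R2 = (V_1 - V_4)/R2 = (0.3682 - 0)/68 = 0.005415 A
  P_R2 = I_R2² × R2 = (0.005415)² × 68 = 0.001994 W
Part 4:
  Power in each resistor, P = (ΔV)²/R:
    P_R1 = (15 - 0.3682)²/2700 = 0.07929 W
    P_R2 = (0.3682 - 0)²/68 = 0.001994 W
    P_R3 = (0.3682 - 0.3679)²/56 = 0.000000001128 W
    P_R4 = (0.3679 - 0.000004487)²/82000 = 0.000001651 W
    P_R5 = (0.000004487 - 0)²/1 = 0.00000000002013 W
  P_total = P_R1 + P_R2 + P_R3 + P_R4 + P_R5 = 0.08129 W

Final answers:
1. V_2 = 0.3679 V
2. I_R1 = 0.005419 A
3. P_R2 = 0.001994 W
4. P_total = 0.08129 W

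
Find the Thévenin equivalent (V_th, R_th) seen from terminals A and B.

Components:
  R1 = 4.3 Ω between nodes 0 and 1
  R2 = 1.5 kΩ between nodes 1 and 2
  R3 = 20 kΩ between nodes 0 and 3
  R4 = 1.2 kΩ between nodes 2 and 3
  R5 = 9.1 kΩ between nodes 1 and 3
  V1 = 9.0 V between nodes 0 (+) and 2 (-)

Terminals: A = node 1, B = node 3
Step 1 — V_th is the open-circuit voltage V_A - V_B (nothing connected across the terminals).
Nodal analysis, taking node 2 as the 0 V reference.
Source V1 fixes V_0 = 9 V.
KCL at each unknown node (sum of currents leaving = 0; resistances in Ω):
  Node 1: (V_1 - 9)/4.3 + (V_1 - 0)/1500 + (V_1 - V_3)/9100 = 0
  Node 3: (V_3 - 9)/20000 + (V_3 - 0)/1200 + (V_3 - V_1)/9100 = 0
Collecting terms (coefficients in siemens):
  0.2333·V_1 - 0.0001099·V_3 = 2.093
  0.0009932·V_3 - 0.0001099·V_1 = 0.00045
Determinant D = (0.2333)(0.0009932) - (-0.0001099)(-0.0001099) = 0.0002317
V_1 = [(2.093)(0.0009932) - (-0.0001099)(0.00045)]/D = 8.971 V
V_3 = [(0.2333)(0.00045) - (2.093)(-0.0001099)]/D = 1.446 V
V_th = V_1 - V_3 = 8.971 - 1.446 = 7.525 V
Step 2 — R_th: zero the source — replace V1 by a short circuit (node 2 merges into node 0) — and find the resistance seen between A (node 1) and B (node 3).
Reduce the network between node 1 (A) and node 3 (B) by series/parallel combination:
  Rp1 = R1 ‖ R2 (parallel, both between nodes 0 and 1) = 1/(1/4.3 + 1/1500) = 4.288 Ω
  Rp2 = R3 ‖ R4 (parallel, both between nodes 0 and 3) = 1/(1/20000 + 1/1200) = 1132 Ω
  Rs1 = Rp1 + Rp2 (series, joined only at node 0) = 4.288 + 1132 = 1136 Ω
  Rp3 = R5 ‖ Rs1 (parallel, both between nodes 1 and 3) = 1/(1/9100 + 1/1136) = 1010 Ω
R_th = 1.01 kΩ

Final answer: V_th = 7.525 V, R_th = 1.01 kΩ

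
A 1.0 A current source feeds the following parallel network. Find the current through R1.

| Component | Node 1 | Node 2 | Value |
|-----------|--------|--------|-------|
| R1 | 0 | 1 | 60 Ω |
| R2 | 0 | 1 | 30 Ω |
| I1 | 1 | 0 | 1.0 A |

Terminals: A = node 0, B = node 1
All resistors sit directly between nodes 0 and 1, so they are in parallel and share one voltage V; the full source current 1 A splits among them.
1/R_par = 1/60 + 1/30 = 0.05 S  =>  R_par = 20 Ω
V = I × R_par = 1 × 20 = 20 V
I_R1 = V/R1 = 20/60 = 0.3333 A

Final answer: 0.3333 A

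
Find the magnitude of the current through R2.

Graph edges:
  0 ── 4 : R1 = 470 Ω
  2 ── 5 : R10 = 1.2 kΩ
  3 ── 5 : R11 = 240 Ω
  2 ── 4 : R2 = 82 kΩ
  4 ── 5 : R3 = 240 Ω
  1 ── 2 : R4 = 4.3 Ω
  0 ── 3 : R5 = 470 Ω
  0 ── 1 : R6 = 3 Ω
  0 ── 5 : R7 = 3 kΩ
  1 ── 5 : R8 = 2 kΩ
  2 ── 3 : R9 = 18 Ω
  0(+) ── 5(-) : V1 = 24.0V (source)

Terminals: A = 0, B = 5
Nodal analysis, taking node 5 as the 0 V reference.
Source V1 fixes V_0 = 24 V.
KCL at each unknown node (sum of currents leaving = 0; resistances in Ω):
  Node 1: (V_1 - V_2)/4.3 + (V_1 - 24)/3 + (V_1 - 0)/2000 = 0
  Node 2: (V_2 - V_4)/82000 + (V_2 - V_1)/4.3 + (V_2 - V_3)/18 + (V_2 - 0)/1200 = 0
  Node 3: (V_3 - 24)/470 + (V_3 - V_2)/18 + (V_3 - 0)/240 = 0
  Node 4: (V_4 - 24)/470 + (V_4 - V_2)/82000 + (V_4 - 0)/240 = 0
Collecting terms (coefficients in siemens):
  0.5664·V_1 - 0.2326·V_2 = 8
  0.289·V_2 - 0.2326·V_1 - 0.05556·V_3 - 0.0000122·V_4 = 0
  0.06185·V_3 - 0.05556·V_2 = 0.05106
  0.006307·V_4 - 0.0000122·V_2 = 0.05106
Solving these 4 simultaneous equations (Gaussian elimination) gives:
  V_1 = 23.65 V, V_2 = 23.2 V, V_3 = 21.66 V, V_4 = 8.142 V
I_R2 = (V_2 - V_4)/R2 = (23.2 - 8.142)/82000 = 0.0001836 A
|I_R2| = 0.0001836 A

Final answer: |I_R2| = 0.0001836 A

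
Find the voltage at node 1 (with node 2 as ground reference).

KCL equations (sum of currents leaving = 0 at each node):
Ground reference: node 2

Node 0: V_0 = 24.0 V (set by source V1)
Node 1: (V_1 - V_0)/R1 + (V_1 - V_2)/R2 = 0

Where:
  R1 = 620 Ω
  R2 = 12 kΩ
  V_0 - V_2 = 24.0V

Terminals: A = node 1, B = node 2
Nodal analysis, taking node 2 as the 0 V reference.
Source V1 fixes V_0 = 24 V.
KCL at each unknown node (sum of currents leaving = 0; resistances in Ω):
  Node 1: (V_1 - 24)/620 + (V_1 - 0)/12000 = 0
Collecting terms: 0.001696 × V_1 = 0.03871  =>  V_1 = 22.82 V
The requested potential is V_1 = 22.82 V.

Final answer: V_1 = 22.82 V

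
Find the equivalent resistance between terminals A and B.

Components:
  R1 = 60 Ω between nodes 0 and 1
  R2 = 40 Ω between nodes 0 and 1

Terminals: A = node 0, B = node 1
Reduce the network between node 0 (A) and node 1 (B) by series/parallel combination:
  Rp1 = R1 ‖ R2 (parallel, both between nodes 0 and 1) = 1/(1/60 + 1/40) = 24 Ω
R_eq = 24 Ω

Final answer: 24 Ω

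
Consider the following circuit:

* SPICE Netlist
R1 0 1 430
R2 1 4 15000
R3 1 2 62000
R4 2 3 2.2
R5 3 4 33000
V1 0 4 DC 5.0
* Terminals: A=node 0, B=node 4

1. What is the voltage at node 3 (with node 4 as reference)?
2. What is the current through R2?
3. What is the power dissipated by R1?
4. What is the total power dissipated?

Nodal analysis, taking node 4 as the 0 V reference.
Source V1 fixes V_0 = 5 V.
KCL at each unknown node (sum of currents leaving = 0; resistances in Ω):
  Node 1: (V_1 - 5)/430 + (V_1 - 0)/15000 + (V_1 - V_2)/62000 = 0
  Node 2: (V_2 - V_1)/62000 + (V_2 - V_3)/2.2 = 0
  Node 3: (V_3 - V_2)/2.2 + (V_3 - 0)/33000 = 0
Collecting terms (coefficients in siemens):
  0.002408·V_1 - 0.00001613·V_2 = 0.01163
  0.4546·V_2 - 0.00001613·V_1 - 0.4545·V_3 = 0
  0.4546·V_3 - 0.4545·V_2 = 0
Solving these 3 simultaneous equations (Gaussian elimination) gives:
  V_1 = 4.839 V, V_2 = 1.681 V, V_3 = 1.681 V
Part 1:
  Read off the nodal solution: V_3 = 1.681 V
Part 2:
  I_R2 = (V_1 - V_4)/R2 = (4.839 - 0)/15000 = 0.0003226 A
  Magnitude: I_R2 = 0.0003226 A
Part 3:
  I_R1 = (V_0 - V_1)/R1 = (5 - 4.839)/430 = 0.0003736 A
  P_R1 = I_R1² × R1 = (0.0003736)² × 430 = 0.00006001 W
Part 4:
  Power in each resistor, P = (ΔV)²/R:
    P_R1 = (5 - 4.839)²/430 = 0.00006001 W
    P_R2 = (4.839 - 0)²/15000 = 0.001561 W
    P_R3 = (4.839 - 1.681)²/62000 = 0.0001609 W
    P_R4 = (1.681 - 1.681)²/2.2 = 0.000000005709 W
    P_R5 = (1.681 - 0)²/33000 = 0.00008563 W
  P_total = P_R1 + P_R2 + P_R3 + P_R4 + P_R5 = 0.001868 W

Final answers:
1. V_3 = 1.681 V
2. I_R2 = 0.0003226 A
3. P_R1 = 6.001e-05 W
4. P_total = 0.001868 W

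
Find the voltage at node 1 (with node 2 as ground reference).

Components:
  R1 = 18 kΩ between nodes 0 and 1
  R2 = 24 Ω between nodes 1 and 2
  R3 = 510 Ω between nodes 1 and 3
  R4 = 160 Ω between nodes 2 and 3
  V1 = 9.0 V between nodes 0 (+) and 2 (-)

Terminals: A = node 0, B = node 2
Nodal analysis, taking node 2 as the 0 V reference.
Source V1 fixes V_0 = 9 V.
KCL at each unknown node (sum of currents leaving = 0; resistances in Ω):
  Node 1: (V_1 - 9)/18000 + (V_1 - 0)/24 + (V_1 - V_3)/510 = 0
  Node 3: (V_3 - V_1)/510 + (V_3 - 0)/160 = 0
Collecting terms (coefficients in siemens):
  0.04368·V_1 - 0.001961·V_3 = 0.0005
  0.008211·V_3 - 0.001961·V_1 = 0
Determinant D = (0.04368)(0.008211) - (-0.001961)(-0.001961) = 0.0003548
V_1 = [(0.0005)(0.008211) - (-0.001961)(0)]/D = 0.01157 V
V_3 = [(0.04368)(0) - (0.0005)(-0.001961)]/D = 0.002763 V
The requested potential is V_1 = 0.01157 V.

Final answer: V_1 = 0.01157 V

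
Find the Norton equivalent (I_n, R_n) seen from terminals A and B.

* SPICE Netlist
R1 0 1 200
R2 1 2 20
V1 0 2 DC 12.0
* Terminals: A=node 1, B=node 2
Find the Thévenin equivalent first; then I_n = V_th/R_th and R_n = R_th.
Step 1 — V_th is the open-circuit voltage V_A - V_B (nothing connected across the terminals).
Nodal analysis, taking node 2 as the 0 V reference.
Source V1 fixes V_0 = 12 V.
KCL at each unknown node (sum of currents leaving = 0; resistances in Ω):
  Node 1: (V_1 - 12)/200 + (V_1 - 0)/20 = 0
Collecting terms: 0.055 × V_1 = 0.06  =>  V_1 = 1.091 V
V_th = V_1 - V_2 = 1.091 - 0 = 1.091 V
Step 2 — R_th: zero the source — replace V1 by a short circuit (node 2 merges into node 0) — and find the resistance seen between A (node 1) and B (node 0).
Reduce the network between node 1 (A) and node 0 (B) by series/parallel combination:
  Rp1 = R1 ‖ R2 (parallel, both between nodes 0 and 1) = 1/(1/200 + 1/20) = 18.18 Ω
R_th = 18.18 Ω
I_n = V_th/R_th = 1.091/18.18 = 0.06 A, and R_n = R_th = 18.18 Ω

Final answer: I_n = 0.06 A, R_n = 18.18 Ω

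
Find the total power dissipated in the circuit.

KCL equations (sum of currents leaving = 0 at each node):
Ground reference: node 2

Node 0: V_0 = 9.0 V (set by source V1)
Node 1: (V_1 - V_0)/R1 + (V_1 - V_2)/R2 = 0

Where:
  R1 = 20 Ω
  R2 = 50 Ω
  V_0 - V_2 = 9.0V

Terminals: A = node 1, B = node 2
Nodal analysis, taking node 2 as the 0 V reference.
Source V1 fixes V_0 = 9 V.
KCL at each unknown node (sum of currents leaving = 0; resistances in Ω):
  Node 1: (V_1 - 9)/20 + (V_1 - 0)/50 = 0
Collecting terms: 0.07 × V_1 = 0.45  =>  V_1 = 6.429 V
Power in each resistor, P = (ΔV)²/R:
  P_R1 = (9 - 6.429)²/20 = 0.3306 W
  P_R2 = (6.429 - 0)²/50 = 0.8265 W
P_total = P_R1 + P_R2 = 1.157 W

Final answer: 1.157 W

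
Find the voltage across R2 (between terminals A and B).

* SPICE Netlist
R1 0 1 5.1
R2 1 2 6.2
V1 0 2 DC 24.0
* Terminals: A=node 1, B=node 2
R1 and R2 are in series across V1 (node 0 → node 1 → node 2), and the output A–B is taken across R2, so this is a voltage divider.
Series current: I = V1/(R1 + R2) = 24/(5.1 + 6.2) = 24/11.3 = 2.124 A
V_R2 = I × R2 = V1 × R2/(R1 + R2) = 24 × 6.2/11.3 = 13.17 V

Final answer: 13.17 V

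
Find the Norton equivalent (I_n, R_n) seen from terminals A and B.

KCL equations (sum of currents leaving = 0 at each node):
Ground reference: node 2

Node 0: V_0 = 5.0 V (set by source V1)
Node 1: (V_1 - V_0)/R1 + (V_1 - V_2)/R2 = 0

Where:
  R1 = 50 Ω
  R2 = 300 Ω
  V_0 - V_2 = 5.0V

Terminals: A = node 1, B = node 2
Find the Thévenin equivalent first; then I_n = V_th/R_th and R_n = R_th.
Step 1 — V_th is the open-circuit voltage V_A - V_B (nothing connected across the terminals).
Nodal analysis, taking node 2 as the 0 V reference.
Source V1 fixes V_0 = 5 V.
KCL at each unknown node (sum of currents leaving = 0; resistances in Ω):
  Node 1: (V_1 - 5)/50 + (V_1 - 0)/300 = 0
Collecting terms: 0.02333 × V_1 = 0.1  =>  V_1 = 4.286 V
V_th = V_1 - V_2 = 4.286 - 0 = 4.286 V
Step 2 — R_th: zero the source — replace V1 by a short circuit (node 2 merges into node 0) — and find the resistance seen between A (node 1) and B (node 0).
Reduce the network between node 1 (A) and node 0 (B) by series/parallel combination:
  Rp1 = R1 ‖ R2 (parallel, both between nodes 0 and 1) = 1/(1/50 + 1/300) = 42.86 Ω
R_th = 42.86 Ω
I_n = V_th/R_th = 4.286/42.86 = 0.1 A, and R_n = R_th = 42.86 Ω

Final answer: I_n = 0.1 A, R_n = 42.86 Ω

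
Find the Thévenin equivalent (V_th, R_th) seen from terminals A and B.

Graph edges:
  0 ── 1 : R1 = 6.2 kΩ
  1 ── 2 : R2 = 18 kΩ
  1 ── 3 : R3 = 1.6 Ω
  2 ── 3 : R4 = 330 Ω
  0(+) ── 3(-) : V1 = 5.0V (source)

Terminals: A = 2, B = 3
Step 1 — V_th is the open-circuit voltage V_A - V_B (nothing connected across the terminals).
Nodal analysis, taking node 3 as the 0 V reference.
Source V1 fixes V_0 = 5 V.
KCL at each unknown node (sum of currents leaving = 0; resistances in Ω):
  Node 1: (V_1 - 5)/6200 + (V_1 - V_2)/18000 + (V_1 - 0)/1.6 = 0
  Node 2: (V_2 - V_1)/18000 + (V_2 - 0)/330 = 0
Collecting terms (coefficients in siemens):
  0.6252·V_1 - 0.00005556·V_2 = 0.0008065
  0.003086·V_2 - 0.00005556·V_1 = 0
Determinant D = (0.6252)(0.003086) - (-0.00005556)(-0.00005556) = 0.001929
V_1 = [(0.0008065)(0.003086) - (-0.00005556)(0)]/D = 0.00129 V
V_2 = [(0.6252)(0) - (0.0008065)(-0.00005556)]/D = 0.00002322 V
V_th = V_2 - V_3 = 0.00002322 - 0 = 0.00002322 V
Step 2 — R_th: zero the source — replace V1 by a short circuit (node 3 merges into node 0) — and find the resistance seen between A (node 2) and B (node 0).
Reduce the network between node 2 (A) and node 0 (B) by series/parallel combination:
  Rp1 = R1 ‖ R3 (parallel, both between nodes 0 and 1) = 1/(1/6200 + 1/1.6) = 1.6 Ω
  Rs1 = R2 + Rp1 (series, joined only at node 1) = 18000 + 1.6 = 18000 Ω
  Rp2 = R4 ‖ Rs1 (parallel, both between nodes 0 and 2) = 1/(1/330 + 1/18000) = 324.1 Ω
R_th = 324.1 Ω

Final answer: V_th = 2.322e-05 V, R_th = 324.1 Ω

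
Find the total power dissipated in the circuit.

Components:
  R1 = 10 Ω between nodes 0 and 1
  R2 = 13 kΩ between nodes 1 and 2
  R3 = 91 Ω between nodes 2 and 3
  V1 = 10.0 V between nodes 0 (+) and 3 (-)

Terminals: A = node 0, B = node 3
Nodal analysis, taking node 3 as the 0 V reference.
Source V1 fixes V_0 = 10 V.
KCL at each unknown node (sum of currents leaving = 0; resistances in Ω):
  Node 1: (V_1 - 10)/10 + (V_1 - V_2)/13000 = 0
  Node 2: (V_2 - V_1)/13000 + (V_2 - 0)/91 = 0
Collecting terms (coefficients in siemens):
  0.1001·V_1 - 0.00007692·V_2 = 1
  0.01107·V_2 - 0.00007692·V_1 = 0
Determinant D = (0.1001)(0.01107) - (-0.00007692)(-0.00007692) = 0.001107
V_1 = [(1)(0.01107) - (-0.00007692)(0)]/D = 9.992 V
V_2 = [(0.1001)(0) - (1)(-0.00007692)]/D = 0.06946 V
Power in each resistor, P = (ΔV)²/R:
  P_R1 = (10 - 9.992)²/10 = 0.000005826 W
  P_R2 = (9.992 - 0.06946)²/13000 = 0.007574 W
  P_R3 = (0.06946 - 0)²/91 = 0.00005302 W
P_total = P_R1 + P_R2 + P_R3 = 0.007633 W

Final answer: 0.007633 W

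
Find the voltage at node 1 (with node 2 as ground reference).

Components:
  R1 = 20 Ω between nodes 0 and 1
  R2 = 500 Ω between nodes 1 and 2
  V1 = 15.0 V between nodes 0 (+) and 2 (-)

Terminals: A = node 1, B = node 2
Nodal analysis, taking node 2 as the 0 V reference.
Source V1 fixes V_0 = 15 V.
KCL at each unknown node (sum of currents leaving = 0; resistances in Ω):
  Node 1: (V_1 - 15)/20 + (V_1 - 0)/500 = 0
Collecting terms: 0.052 × V_1 = 0.75  =>  V_1 = 14.42 V
The requested potential is V_1 = 14.42 V.

Final answer: V_1 = 14.42 V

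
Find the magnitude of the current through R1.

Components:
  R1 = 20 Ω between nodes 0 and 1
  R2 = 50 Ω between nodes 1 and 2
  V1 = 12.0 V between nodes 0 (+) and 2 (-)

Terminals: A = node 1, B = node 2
Nodal analysis, taking node 2 as the 0 V reference.
Source V1 fixes V_0 = 12 V.
KCL at each unknown node (sum of currents leaving = 0; resistances in Ω):
  Node 1: (V_1 - 12)/20 + (V_1 - 0)/50 = 0
Collecting terms: 0.07 × V_1 = 0.6  =>  V_1 = 8.571 V
I_R1 = (V_0 - V_1)/R1 = (12 - 8.571)/20 = 0.1714 A
|I_R1| = 0.1714 A

Final answer: |I_R1| = 0.1714 A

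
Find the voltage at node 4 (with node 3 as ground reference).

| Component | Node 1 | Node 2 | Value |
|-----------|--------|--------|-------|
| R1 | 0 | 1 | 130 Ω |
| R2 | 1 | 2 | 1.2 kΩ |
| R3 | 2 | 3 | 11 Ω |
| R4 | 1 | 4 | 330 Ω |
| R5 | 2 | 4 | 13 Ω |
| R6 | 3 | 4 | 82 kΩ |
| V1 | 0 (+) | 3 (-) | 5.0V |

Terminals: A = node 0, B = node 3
Nodal analysis, taking node 3 as the 0 V reference.
Source V1 fixes V_0 = 5 V.
KCL at each unknown node (sum of currents leaving = 0; resistances in Ω):
  Node 1: (V_1 - 5)/130 + (V_1 - V_2)/1200 + (V_1 - V_4)/330 = 0
  Node 2: (V_2 - V_1)/1200 + (V_2 - 0)/11 + (V_2 - V_4)/13 = 0
  Node 4: (V_4 - V_1)/330 + (V_4 - V_2)/13 + (V_4 - 0)/82000 = 0
Collecting terms (coefficients in siemens):
  0.01156·V_1 - 0.0008333·V_2 - 0.00303·V_4 = 0.03846
  0.1687·V_2 - 0.0008333·V_1 - 0.07692·V_4 = 0
  0.07997·V_4 - 0.00303·V_1 - 0.07692·V_2 = 0
Solving these 3 simultaneous equations (Gaussian elimination) gives:
  V_1 = 3.406 V, V_2 = 0.1349 V, V_4 = 0.2588 V
The requested potential is V_4 = 0.2588 V.

Final answer: V_4 = 0.2588 V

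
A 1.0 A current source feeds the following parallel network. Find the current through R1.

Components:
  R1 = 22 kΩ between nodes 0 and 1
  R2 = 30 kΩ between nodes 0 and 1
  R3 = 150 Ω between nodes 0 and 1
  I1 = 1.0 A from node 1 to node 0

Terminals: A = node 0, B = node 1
All resistors sit directly between nodes 0 and 1, so they are in parallel and share one voltage V; the full source current 1 A splits among them.
1/R_par = 1/22000 + 1/30000 + 1/150 = 0.006745 S  =>  R_par = 148.2 Ω
V = I × R_par = 1 × 148.2 = 148.2 V
I_R1 = V/R1 = 148.2/22000 = 0.006739 A

Final answer: 0.006739 A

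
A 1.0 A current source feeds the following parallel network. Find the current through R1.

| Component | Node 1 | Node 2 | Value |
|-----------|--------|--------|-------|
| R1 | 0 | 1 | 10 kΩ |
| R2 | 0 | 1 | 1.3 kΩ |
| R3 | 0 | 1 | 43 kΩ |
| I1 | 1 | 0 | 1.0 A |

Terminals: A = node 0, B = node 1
All resistors sit directly between nodes 0 and 1, so they are in parallel and share one voltage V; the full source current 1 A splits among them.
1/R_par = 1/10000 + 1/1300 + 1/43000 = 0.0008925 S  =>  R_par = 1120 Ω
V = I × R_par = 1 × 1120 = 1120 V
I_R1 = V/R1 = 1120/10000 = 0.112 A

Final answer: 0.112 A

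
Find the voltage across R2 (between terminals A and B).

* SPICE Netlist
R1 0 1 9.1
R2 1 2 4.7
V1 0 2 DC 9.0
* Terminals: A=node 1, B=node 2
R1 and R2 are in series across V1 (node 0 → node 1 → node 2), and the output A–B is taken across R2, so this is a voltage divider.
Series current: I = V1/(R1 + R2) = 9/(9.1 + 4.7) = 9/13.8 = 0.6522 A
V_R2 = I × R2 = V1 × R2/(R1 + R2) = 9 × 4.7/13.8 = 3.065 V

Final answer: 3.065 V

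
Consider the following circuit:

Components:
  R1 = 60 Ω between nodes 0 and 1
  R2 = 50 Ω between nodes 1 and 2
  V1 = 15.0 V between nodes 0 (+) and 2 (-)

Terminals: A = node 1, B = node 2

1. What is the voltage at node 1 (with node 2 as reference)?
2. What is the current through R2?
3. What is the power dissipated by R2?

Nodal analysis, taking node 2 as the 0 V reference.
Source V1 fixes V_0 = 15 V.
KCL at each unknown node (sum of currents leaving = 0; resistances in Ω):
  Node 1: (V_1 - 15)/60 + (V_1 - 0)/50 = 0
Collecting terms: 0.03667 × V_1 = 0.25  =>  V_1 = 6.818 V
Part 1:
  Read off the nodal solution: V_1 = 6.818 V
Part 2:
  I_R2 = (V_1 - V_2)/R2 = (6.818 - 0)/50 = 0.1364 A
  Magnitude: I_R2 = 0.1364 A
Part 3:
  I_R2 = (V_1 - V_2)/R2 = (6.818 - 0)/50 = 0.1364 A
  P_R2 = I_R2² × R2 = (0.1364)² × 50 = 0.9298 W

Final answers:
1. V_1 = 6.818 V
2. I_R2 = 0.1364 A
3. P_R2 = 0.9298 W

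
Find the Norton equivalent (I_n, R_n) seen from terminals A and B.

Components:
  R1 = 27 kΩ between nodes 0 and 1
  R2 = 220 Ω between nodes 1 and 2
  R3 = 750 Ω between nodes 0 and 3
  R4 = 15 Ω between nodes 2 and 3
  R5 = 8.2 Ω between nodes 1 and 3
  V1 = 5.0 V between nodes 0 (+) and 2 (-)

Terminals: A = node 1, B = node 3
Find the Thévenin equivalent first; then I_n = V_th/R_th and R_n = R_th.
Step 1 — V_th is the open-circuit voltage V_A - V_B (nothing connected across the terminals).
Nodal analysis, taking node 2 as the 0 V reference.
Source V1 fixes V_0 = 5 V.
KCL at each unknown node (sum of currents leaving = 0; resistances in Ω):
  Node 1: (V_1 - 5)/27000 + (V_1 - 0)/220 + (V_1 - V_3)/8.2 = 0
  Node 3: (V_3 - 5)/750 + (V_3 - 0)/15 + (V_3 - V_1)/8.2 = 0
Collecting terms (coefficients in siemens):
  0.1265·V_1 - 0.122·V_3 = 0.0001852
  0.19·V_3 - 0.122·V_1 = 0.006667
Determinant D = (0.1265)(0.19) - (-0.122)(-0.122) = 0.009163
V_1 = [(0.0001852)(0.19) - (-0.122)(0.006667)]/D = 0.09256 V
V_3 = [(0.1265)(0.006667) - (0.0001852)(-0.122)]/D = 0.09452 V
V_th = V_1 - V_3 = 0.09256 - 0.09452 = -0.00196 V
Step 2 — R_th: zero the source — replace V1 by a short circuit (node 2 merges into node 0) — and find the resistance seen between A (node 1) and B (node 3).
Reduce the network between node 1 (A) and node 3 (B) by series/parallel combination:
  Rp1 = R1 ‖ R2 (parallel, both between nodes 0 and 1) = 1/(1/27000 + 1/220) = 218.2 Ω
  Rp2 = R3 ‖ R4 (parallel, both between nodes 0 and 3) = 1/(1/750 + 1/15) = 14.71 Ω
  Rs1 = Rp1 + Rp2 (series, joined only at node 0) = 218.2 + 14.71 = 232.9 Ω
  Rp3 = R5 ‖ Rs1 (parallel, both between nodes 1 and 3) = 1/(1/8.2 + 1/232.9) = 7.921 Ω
R_th = 7.921 Ω
I_n = V_th/R_th = -0.00196/7.921 = -0.0002474 A, and R_n = R_th = 7.921 Ω

Final answer: I_n = -0.0002474 A, R_n = 7.921 Ω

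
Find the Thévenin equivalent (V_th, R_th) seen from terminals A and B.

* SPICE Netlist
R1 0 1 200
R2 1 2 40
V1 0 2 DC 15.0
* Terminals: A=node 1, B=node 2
Step 1 — V_th is the open-circuit voltage V_A - V_B (nothing connected across the terminals).
Nodal analysis, taking node 2 as the 0 V reference.
Source V1 fixes V_0 = 15 V.
KCL at each unknown node (sum of currents leaving = 0; resistances in Ω):
  Node 1: (V_1 - 15)/200 + (V_1 - 0)/40 = 0
Collecting terms: 0.03 × V_1 = 0.075  =>  V_1 = 2.5 V
V_th = V_1 - V_2 = 2.5 - 0 = 2.5 V
Step 2 — R_th: zero the source — replace V1 by a short circuit (node 2 merges into node 0) — and find the resistance seen between A (node 1) and B (node 0).
Reduce the network between node 1 (A) and node 0 (B) by series/parallel combination:
  Rp1 = R1 ‖ R2 (parallel, both between nodes 0 and 1) = 1/(1/200 + 1/40) = 33.33 Ω
R_th = 33.33 Ω

Final answer: V_th = 2.5 V, R_th = 33.33 Ω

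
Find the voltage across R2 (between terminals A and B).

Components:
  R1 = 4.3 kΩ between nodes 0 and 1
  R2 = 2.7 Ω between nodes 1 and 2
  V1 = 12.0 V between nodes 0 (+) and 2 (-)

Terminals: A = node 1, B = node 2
R1 and R2 are in series across V1 (node 0 → node 1 → node 2), and the output A–B is taken across R2, so this is a voltage divider.
Series current: I = V1/(R1 + R2) = 12/(4300 + 2.7) = 12/4303 = 0.002789 A
V_R2 = I × R2 = V1 × R2/(R1 + R2) = 12 × 2.7/4303 = 0.00753 V

Final answer: 0.00753 V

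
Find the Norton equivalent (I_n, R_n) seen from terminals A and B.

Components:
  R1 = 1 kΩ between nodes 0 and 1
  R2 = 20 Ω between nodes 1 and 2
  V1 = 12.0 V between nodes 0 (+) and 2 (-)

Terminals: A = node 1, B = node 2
Find the Thévenin equivalent first; then I_n = V_th/R_th and R_n = R_th.
Step 1 — V_th is the open-circuit voltage V_A - V_B (nothing connected across the terminals).
Nodal analysis, taking node 2 as the 0 V reference.
Source V1 fixes V_0 = 12 V.
KCL at each unknown node (sum of currents leaving = 0; resistances in Ω):
  Node 1: (V_1 - 12)/1000 + (V_1 - 0)/20 = 0
Collecting terms: 0.051 × V_1 = 0.012  =>  V_1 = 0.2353 V
V_th = V_1 - V_2 = 0.2353 - 0 = 0.2353 V
Step 2 — R_th: zero the source — replace V1 by a short circuit (node 2 merges into node 0) — and find the resistance seen between A (node 1) and B (node 0).
Reduce the network between node 1 (A) and node 0 (B) by series/parallel combination:
  Rp1 = R1 ‖ R2 (parallel, both between nodes 0 and 1) = 1/(1/1000 + 1/20) = 19.61 Ω
R_th = 19.61 Ω
I_n = V_th/R_th = 0.2353/19.61 = 0.012 A, and R_n = R_th = 19.61 Ω

Final answer: I_n = 0.012 A, R_n = 19.61 Ω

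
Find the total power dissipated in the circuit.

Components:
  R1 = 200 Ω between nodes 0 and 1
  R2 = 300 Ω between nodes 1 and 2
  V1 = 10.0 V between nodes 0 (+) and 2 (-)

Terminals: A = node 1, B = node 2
Nodal analysis, taking node 2 as the 0 V reference.
Source V1 fixes V_0 = 10 V.
KCL at each unknown node (sum of currents leaving = 0; resistances in Ω):
  Node 1: (V_1 - 10)/200 + (V_1 - 0)/300 = 0
Collecting terms: 0.008333 × V_1 = 0.05  =>  V_1 = 6 V
Power in each resistor, P = (ΔV)²/R:
  P_R1 = (10 - 6)²/200 = 0.08 W
  P_R2 = (6 - 0)²/300 = 0.12 W
P_total = P_R1 + P_R2 = 0.2 W

Final answer: 0.2 W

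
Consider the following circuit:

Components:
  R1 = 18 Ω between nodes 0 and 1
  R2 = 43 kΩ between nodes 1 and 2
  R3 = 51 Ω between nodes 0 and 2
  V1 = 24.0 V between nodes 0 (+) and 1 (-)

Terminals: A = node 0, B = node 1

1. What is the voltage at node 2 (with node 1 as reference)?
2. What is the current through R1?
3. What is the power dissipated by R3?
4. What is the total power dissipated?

Nodal analysis, taking node 1 as the 0 V reference.
Source V1 fixes V_0 = 24 V.
KCL at each unknown node (sum of currents leaving = 0; resistances in Ω):
  Node 2: (V_2 - 0)/43000 + (V_2 - 24)/51 = 0
Collecting terms: 0.01963 × V_2 = 0.4706  =>  V_2 = 23.97 V
Part 1:
  Read off the nodal solution: V_2 = 23.97 V
Part 2:
  I_R1 = (V_0 - V_1)/R1 = (24 - 0)/18 = 1.333 A
  Magnitude: I_R1 = 1.333 A
Part 3:
  I_R3 = (V_0 - V_2)/R3 = (24 - 23.97)/51 = 0.0005575 A
  P_R3 = I_R3² × R3 = (0.0005575)² × 51 = 0.00001585 W
Part 4:
  Power in each resistor, P = (ΔV)²/R:
    P_R1 = (24 - 0)²/18 = 32 W
    P_R2 = (0 - 23.97)²/43000 = 0.01336 W
    P_R3 = (24 - 23.97)²/51 = 0.00001585 W
  P_total = P_R1 + P_R2 + P_R3 = 32.01 W

Final answers:
1. V_2 = 23.97 V
2. I_R1 = 1.333 A
3. P_R3 = 1.585e-05 W
4. P_total = 32.01 W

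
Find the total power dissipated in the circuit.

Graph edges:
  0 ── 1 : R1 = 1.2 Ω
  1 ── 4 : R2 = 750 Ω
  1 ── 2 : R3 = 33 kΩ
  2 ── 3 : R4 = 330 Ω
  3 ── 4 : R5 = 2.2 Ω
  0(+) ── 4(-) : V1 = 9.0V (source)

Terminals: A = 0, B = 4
Nodal analysis, taking node 4 as the 0 V reference.
Source V1 fixes V_0 = 9 V.
KCL at each unknown node (sum of currents leaving = 0; resistances in Ω):
  Node 1: (V_1 - 9)/1.2 + (V_1 - 0)/750 + (V_1 - V_2)/33000 = 0
  Node 2: (V_2 - V_1)/33000 + (V_2 - V_3)/330 = 0
  Node 3: (V_3 - V_2)/330 + (V_3 - 0)/2.2 = 0
Collecting terms (coefficients in siemens):
  0.8347·V_1 - 0.0000303·V_2 = 7.5
  0.003061·V_2 - 0.0000303·V_1 - 0.00303·V_3 = 0
  0.4576·V_3 - 0.00303·V_2 = 0
Solving these 3 simultaneous equations (Gaussian elimination) gives:
  V_1 = 8.985 V, V_2 = 0.08955 V, V_3 = 0.000593 V
Power in each resistor, P = (ΔV)²/R:
  P_R1 = (9 - 8.985)²/1.2 = 0.0001801 W
  P_R2 = (8.985 - 0)²/750 = 0.1076 W
  P_R3 = (8.985 - 0.08955)²/33000 = 0.002398 W
  P_R4 = (0.08955 - 0.000593)²/330 = 0.00002398 W
  P_R5 = (0.000593 - 0)²/2.2 = 0.0000001599 W
P_total = P_R1 + P_R2 + P_R3 + P_R4 + P_R5 = 0.1102 W

Final answer: 0.1102 W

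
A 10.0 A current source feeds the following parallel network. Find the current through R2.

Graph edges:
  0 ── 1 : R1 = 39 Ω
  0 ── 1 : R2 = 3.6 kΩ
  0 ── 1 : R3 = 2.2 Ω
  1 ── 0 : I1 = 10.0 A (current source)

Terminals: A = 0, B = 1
All resistors sit directly between nodes 0 and 1, so they are in parallel and share one voltage V; the full source current 10 A splits among them.
1/R_par = 1/39 + 1/3600 + 1/2.2 = 0.4805 S  =>  R_par = 2.081 Ω
V = I × R_par = 10 × 2.081 = 20.81 V
I_R2 = V/R2 = 20.81/3600 = 0.005781 A

Final answer: 0.005781 A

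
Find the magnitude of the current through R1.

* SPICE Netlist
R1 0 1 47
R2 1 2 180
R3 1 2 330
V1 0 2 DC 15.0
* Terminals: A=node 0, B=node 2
Nodal analysis, taking node 2 as the 0 V reference.
Source V1 fixes V_0 = 15 V.
KCL at each unknown node (sum of currents leaving = 0; resistances in Ω):
  Node 1: (V_1 - 15)/47 + (V_1 - 0)/180 + (V_1 - 0)/330 = 0
Collecting terms: 0.02986 × V_1 = 0.3191  =>  V_1 = 10.69 V
I_R1 = (V_0 - V_1)/R1 = (15 - 10.69)/47 = 0.09176 A
|I_R1| = 0.09176 A

Final answer: |I_R1| = 0.09176 A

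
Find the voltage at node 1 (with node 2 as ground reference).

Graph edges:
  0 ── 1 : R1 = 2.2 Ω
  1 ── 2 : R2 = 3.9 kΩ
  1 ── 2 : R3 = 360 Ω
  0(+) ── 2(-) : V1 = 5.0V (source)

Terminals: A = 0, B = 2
Nodal analysis, taking node 2 as the 0 V reference.
Source V1 fixes V_0 = 5 V.
KCL at each unknown node (sum of currents leaving = 0; resistances in Ω):
  Node 1: (V_1 - 5)/2.2 + (V_1 - 0)/3900 + (V_1 - 0)/360 = 0
Collecting terms: 0.4576 × V_1 = 2.273  =>  V_1 = 4.967 V
The requested potential is V_1 = 4.967 V.

Final answer: V_1 = 4.967 V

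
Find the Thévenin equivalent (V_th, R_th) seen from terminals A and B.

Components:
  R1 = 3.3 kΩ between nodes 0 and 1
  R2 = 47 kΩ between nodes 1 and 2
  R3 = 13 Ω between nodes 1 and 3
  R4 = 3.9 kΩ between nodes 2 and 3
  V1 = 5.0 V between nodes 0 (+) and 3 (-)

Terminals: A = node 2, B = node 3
Step 1 — V_th is the open-circuit voltage V_A - V_B (nothing connected across the terminals).
Nodal analysis, taking node 3 as the 0 V reference.
Source V1 fixes V_0 = 5 V.
KCL at each unknown node (sum of currents leaving = 0; resistances in Ω):
  Node 1: (V_1 - 5)/3300 + (V_1 - V_2)/47000 + (V_1 - 0)/13 = 0
  Node 2: (V_2 - V_1)/47000 + (V_2 - 0)/3900 = 0
Collecting terms (coefficients in siemens):
  0.07725·V_1 - 0.00002128·V_2 = 0.001515
  0.0002777·V_2 - 0.00002128·V_1 = 0
Determinant D = (0.07725)(0.0002777) - (-0.00002128)(-0.00002128) = 0.00002145
V_1 = [(0.001515)(0.0002777) - (-0.00002128)(0)]/D = 0.01961 V
V_2 = [(0.07725)(0) - (0.001515)(-0.00002128)]/D = 0.001503 V
V_th = V_2 - V_3 = 0.001503 - 0 = 0.001503 V
Step 2 — R_th: zero the source — replace V1 by a short circuit (node 3 merges into node 0) — and find the resistance seen between A (node 2) and B (node 0).
Reduce the network between node 2 (A) and node 0 (B) by series/parallel combination:
  Rp1 = R1 ‖ R3 (parallel, both between nodes 0 and 1) = 1/(1/3300 + 1/13) = 12.95 Ω
  Rs1 = R2 + Rp1 (series, joined only at node 1) = 47000 + 12.95 = 47010 Ω
  Rp2 = R4 ‖ Rs1 (parallel, both between nodes 0 and 2) = 1/(1/3900 + 1/47010) = 3601 Ω
R_th = 3.601 kΩ

Final answer: V_th = 0.001503 V, R_th = 3.601 kΩ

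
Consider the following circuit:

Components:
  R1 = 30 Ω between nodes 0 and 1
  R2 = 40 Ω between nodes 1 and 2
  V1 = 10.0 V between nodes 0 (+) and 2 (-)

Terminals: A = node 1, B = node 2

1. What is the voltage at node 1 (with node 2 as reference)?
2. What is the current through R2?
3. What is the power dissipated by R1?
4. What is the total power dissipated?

Nodal analysis, taking node 2 as the 0 V reference.
Source V1 fixes V_0 = 10 V.
KCL at each unknown node (sum of currents leaving = 0; resistances in Ω):
  Node 1: (V_1 - 10)/30 + (V_1 - 0)/40 = 0
Collecting terms: 0.05833 × V_1 = 0.3333  =>  V_1 = 5.714 V
Part 1:
  Read off the nodal solution: V_1 = 5.714 V
Part 2:
  I_R2 = (V_1 - V_2)/R2 = (5.714 - 0)/40 = 0.1429 A
  Magnitude: I_R2 = 0.1429 A
Part 3:
  I_R1 = (V_0 - V_1)/R1 = (10 - 5.714)/30 = 0.1429 A
  P_R1 = I_R1² × R1 = (0.1429)² × 30 = 0.6122 W
Part 4:
  Power in each resistor, P = (ΔV)²/R:
    P_R1 = (10 - 5.714)²/30 = 0.6122 W
    P_R2 = (5.714 - 0)²/40 = 0.8163 W
  P_total = P_R1 + P_R2 = 1.429 W

Final answers:
1. V_1 = 5.714 V
2. I_R2 = 0.1429 A
3. P_R1 = 0.6122 W
4. P_total = 1.429 W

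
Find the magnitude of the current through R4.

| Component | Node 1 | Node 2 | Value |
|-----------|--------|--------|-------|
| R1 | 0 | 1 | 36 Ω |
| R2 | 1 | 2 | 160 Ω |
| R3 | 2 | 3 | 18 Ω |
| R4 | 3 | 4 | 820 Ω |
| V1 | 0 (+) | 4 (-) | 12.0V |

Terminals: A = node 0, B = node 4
Nodal analysis, taking node 4 as the 0 V reference.
Source V1 fixes V_0 = 12 V.
KCL at each unknown node (sum of currents leaving = 0; resistances in Ω):
  Node 1: (V_1 - 12)/36 + (V_1 - V_2)/160 = 0
  Node 2: (V_2 - V_1)/160 + (V_2 - V_3)/18 = 0
  Node 3: (V_3 - V_2)/18 + (V_3 - 0)/820 = 0
Collecting terms (coefficients in siemens):
  0.03403·V_1 - 0.00625·V_2 = 0.3333
  0.06181·V_2 - 0.00625·V_1 - 0.05556·V_3 = 0
  0.05678·V_3 - 0.05556·V_2 = 0
Solving these 3 simultaneous equations (Gaussian elimination) gives:
  V_1 = 11.58 V, V_2 = 9.725 V, V_3 = 9.516 V
I_R4 = (V_3 - V_4)/R4 = (9.516 - 0)/820 = 0.01161 A
|I_R4| = 0.01161 A

Final answer: |I_R4| = 0.01161 A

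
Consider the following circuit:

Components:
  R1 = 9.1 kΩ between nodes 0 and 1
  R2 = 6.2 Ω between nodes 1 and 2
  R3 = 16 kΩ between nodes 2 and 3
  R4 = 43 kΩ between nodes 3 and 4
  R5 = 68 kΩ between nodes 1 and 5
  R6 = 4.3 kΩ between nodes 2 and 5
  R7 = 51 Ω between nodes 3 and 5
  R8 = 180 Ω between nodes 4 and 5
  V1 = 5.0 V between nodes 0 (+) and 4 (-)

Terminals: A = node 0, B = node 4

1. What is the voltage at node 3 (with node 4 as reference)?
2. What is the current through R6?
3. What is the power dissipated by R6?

Nodal analysis, taking node 4 as the 0 V reference.
Source V1 fixes V_0 = 5 V.
KCL at each unknown node (sum of currents leaving = 0; resistances in Ω):
  Node 1: (V_1 - 5)/9100 + (V_1 - V_2)/6.2 + (V_1 - V_5)/68000 = 0
  Node 2: (V_2 - V_1)/6.2 + (V_2 - V_3)/16000 + (V_2 - V_5)/4300 = 0
  Node 3: (V_3 - V_2)/16000 + (V_3 - 0)/43000 + (V_3 - V_5)/51 = 0
  Node 5: (V_5 - V_1)/68000 + (V_5 - V_2)/4300 + (V_5 - V_3)/51 + (V_5 - 0)/180 = 0
Collecting terms (coefficients in siemens):
  0.1614·V_1 - 0.1613·V_2 - 0.00001471·V_5 = 0.0005495
  0.1616·V_2 - 0.1613·V_1 - 0.0000625·V_3 - 0.0002326·V_5 = 0
  0.01969·V_3 - 0.0000625·V_2 - 0.01961·V_5 = 0
  0.02541·V_5 - 0.00001471·V_1 - 0.0002326·V_2 - 0.01961·V_3 = 0
Solving these 4 simultaneous equations (Gaussian elimination) gives:
  V_1 = 1.364 V, V_2 = 1.362 V, V_3 = 0.07561 V, V_5 = 0.0716 V
Part 1:
  Read off the nodal solution: V_3 = 0.07561 V
Part 2:
  I_R6 = (V_2 - V_5)/R6 = (1.362 - 0.0716)/4300 = 0.0003001 A
  Magnitude: I_R6 = 0.0003001 A
Part 3:
  I_R6 = (V_2 - V_5)/R6 = (1.362 - 0.0716)/4300 = 0.0003001 A
  P_R6 = I_R6² × R6 = (0.0003001)² × 4300 = 0.0003873 W

Final answers:
1. V_3 = 0.07561 V
2. I_R6 = 0.0003001 A
3. P_R6 = 0.0003873 W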